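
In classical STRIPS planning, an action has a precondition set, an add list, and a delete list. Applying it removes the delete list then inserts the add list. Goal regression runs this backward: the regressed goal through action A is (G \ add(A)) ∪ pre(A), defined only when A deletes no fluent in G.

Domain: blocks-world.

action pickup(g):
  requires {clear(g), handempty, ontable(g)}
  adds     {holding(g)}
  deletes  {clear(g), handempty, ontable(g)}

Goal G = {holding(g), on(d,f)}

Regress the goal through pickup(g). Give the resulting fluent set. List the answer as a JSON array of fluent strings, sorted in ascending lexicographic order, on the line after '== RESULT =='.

Regress:
  G ∩ del = {}  (empty — regression defined)
  G \ add = {holding(g), on(d,f)} \ {holding(g)} = {on(d,f)}
  ∪ pre   = {on(d,f)} ∪ {clear(g), handempty, ontable(g)}
          = {clear(g), handempty, on(d,f), ontable(g)}

== RESULT ==
["clear(g)", "handempty", "on(d,f)", "ontable(g)"]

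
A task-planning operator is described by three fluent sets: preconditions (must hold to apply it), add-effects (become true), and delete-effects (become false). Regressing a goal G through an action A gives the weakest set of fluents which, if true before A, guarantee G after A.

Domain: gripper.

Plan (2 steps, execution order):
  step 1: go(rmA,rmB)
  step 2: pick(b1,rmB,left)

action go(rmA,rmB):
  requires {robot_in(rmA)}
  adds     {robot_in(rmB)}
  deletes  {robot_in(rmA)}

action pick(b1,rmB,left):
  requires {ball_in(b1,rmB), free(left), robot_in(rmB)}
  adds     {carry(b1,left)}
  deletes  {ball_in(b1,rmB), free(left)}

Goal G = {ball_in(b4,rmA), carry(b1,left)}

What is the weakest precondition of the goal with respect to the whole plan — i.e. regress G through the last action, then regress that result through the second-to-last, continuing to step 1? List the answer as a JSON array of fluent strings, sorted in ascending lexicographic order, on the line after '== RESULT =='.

Work backward from the goal:
  through step 2 (pick(b1,rmB,left)): drop {carry(b1,left)}, keep {ball_in(b4,rmA)}, require {ball_in(b1,rmB), free(left), robot_in(rmB)}
    → {ball_in(b1,rmB), ball_in(b4,rmA), free(left), robot_in(rmB)}
  through step 1 (go(rmA,rmB)): drop {robot_in(rmB)}, keep {ball_in(b1,rmB), ball_in(b4,rmA), free(left)}, require {robot_in(rmA)}
    → {ball_in(b1,rmB), ball_in(b4,rmA), free(left), robot_in(rmA)}

== RESULT ==
["ball_in(b1,rmB)", "ball_in(b4,rmA)", "free(left)", "robot_in(rmA)"]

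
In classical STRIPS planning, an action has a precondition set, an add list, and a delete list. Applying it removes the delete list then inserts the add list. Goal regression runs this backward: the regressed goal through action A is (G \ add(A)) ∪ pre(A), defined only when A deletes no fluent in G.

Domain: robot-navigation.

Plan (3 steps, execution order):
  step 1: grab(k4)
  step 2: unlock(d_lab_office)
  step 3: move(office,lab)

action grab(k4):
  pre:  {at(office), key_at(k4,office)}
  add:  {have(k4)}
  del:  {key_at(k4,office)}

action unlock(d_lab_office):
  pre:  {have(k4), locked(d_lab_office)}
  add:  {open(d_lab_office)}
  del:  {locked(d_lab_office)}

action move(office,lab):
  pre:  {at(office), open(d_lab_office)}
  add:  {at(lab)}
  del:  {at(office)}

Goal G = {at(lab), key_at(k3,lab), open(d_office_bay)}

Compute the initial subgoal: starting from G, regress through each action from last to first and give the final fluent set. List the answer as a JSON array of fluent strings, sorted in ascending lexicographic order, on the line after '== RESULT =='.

Work backward from the goal:
  through step 3 (move(office,lab)): drop {at(lab)}, keep {key_at(k3,lab), open(d_office_bay)}, require {at(office), open(d_lab_office)}
    → {at(office), key_at(k3,lab), open(d_lab_office), open(d_office_bay)}
  through step 2 (unlock(d_lab_office)): drop {open(d_lab_office)}, keep {at(office), key_at(k3,lab), open(d_office_bay)}, require {have(k4), locked(d_lab_office)}
    → {at(office), have(k4), key_at(k3,lab), locked(d_lab_office), open(d_office_bay)}
  through step 1 (grab(k4)): drop {have(k4)}, keep {at(office), key_at(k3,lab), locked(d_lab_office), open(d_office_bay)}, require {at(office), key_at(k4,office)}
    → {at(office), key_at(k3,lab), key_at(k4,office), locked(d_lab_office), open(d_office_bay)}

== RESULT ==
["at(office)", "key_at(k3,lab)", "key_at(k4,office)", "locked(d_lab_office)", "open(d_office_bay)"]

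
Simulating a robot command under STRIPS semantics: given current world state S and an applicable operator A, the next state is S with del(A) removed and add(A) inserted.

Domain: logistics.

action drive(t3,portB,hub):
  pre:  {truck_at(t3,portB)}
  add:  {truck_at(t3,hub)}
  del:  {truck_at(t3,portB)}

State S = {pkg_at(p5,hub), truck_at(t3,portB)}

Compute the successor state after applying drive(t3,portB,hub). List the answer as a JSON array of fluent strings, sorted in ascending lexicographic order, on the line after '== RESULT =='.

Compute (S \ del) ∪ add:
  pre ⊆ S: {truck_at(t3,portB)} ⊆ S  — applicable
  S \ del = {pkg_at(p5,hub)}
  ∪ add   = {pkg_at(p5,hub), truck_at(t3,hub)}

== RESULT ==
["pkg_at(p5,hub)", "truck_at(t3,hub)"]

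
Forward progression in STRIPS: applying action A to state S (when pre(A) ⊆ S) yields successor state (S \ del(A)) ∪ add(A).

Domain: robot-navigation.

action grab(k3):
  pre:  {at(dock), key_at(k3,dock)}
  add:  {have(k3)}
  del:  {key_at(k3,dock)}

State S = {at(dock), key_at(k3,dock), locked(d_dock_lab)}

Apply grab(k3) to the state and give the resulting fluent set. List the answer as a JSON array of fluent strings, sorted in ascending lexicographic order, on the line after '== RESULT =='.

Compute (S \ del) ∪ add:
  pre ⊆ S: {at(dock), key_at(k3,dock)} ⊆ S  — applicable
  S \ del = {at(dock), locked(d_dock_lab)}
  ∪ add   = {at(dock), have(k3), locked(d_dock_lab)}

== RESULT ==
["at(dock)", "have(k3)", "locked(d_dock_lab)"]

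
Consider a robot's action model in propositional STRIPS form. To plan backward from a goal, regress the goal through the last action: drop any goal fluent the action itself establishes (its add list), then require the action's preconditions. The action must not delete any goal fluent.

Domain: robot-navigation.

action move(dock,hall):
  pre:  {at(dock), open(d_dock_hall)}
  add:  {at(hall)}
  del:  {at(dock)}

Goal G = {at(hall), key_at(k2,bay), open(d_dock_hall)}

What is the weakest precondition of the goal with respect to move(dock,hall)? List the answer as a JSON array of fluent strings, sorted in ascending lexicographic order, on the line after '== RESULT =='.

Compute (G \ add) ∪ pre:
  G ∩ del = {}  (empty — regression defined)
  G \ add = {at(hall), key_at(k2,bay), open(d_dock_hall)} \ {at(hall)} = {key_at(k2,bay), open(d_dock_hall)}
  ∪ pre   = {key_at(k2,bay), open(d_dock_hall)} ∪ {at(dock), open(d_dock_hall)}
          = {at(dock), key_at(k2,bay), open(d_dock_hall)}

== RESULT ==
["at(dock)", "key_at(k2,bay)", "open(d_dock_hall)"]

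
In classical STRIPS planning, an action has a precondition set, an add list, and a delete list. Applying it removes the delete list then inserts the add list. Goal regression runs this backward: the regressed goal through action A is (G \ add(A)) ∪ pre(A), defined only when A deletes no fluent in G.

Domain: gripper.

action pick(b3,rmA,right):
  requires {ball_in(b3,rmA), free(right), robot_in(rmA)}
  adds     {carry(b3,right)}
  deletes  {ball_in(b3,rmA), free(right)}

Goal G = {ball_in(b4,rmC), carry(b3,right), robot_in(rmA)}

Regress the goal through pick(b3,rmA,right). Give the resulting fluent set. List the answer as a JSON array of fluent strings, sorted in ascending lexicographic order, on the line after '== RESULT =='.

Compute (G \ add) ∪ pre:
  G ∩ del = {}  (empty — regression defined)
  G \ add = {ball_in(b4,rmC), carry(b3,right), robot_in(rmA)} \ {carry(b3,right)} = {ball_in(b4,rmC), robot_in(rmA)}
  ∪ pre   = {ball_in(b4,rmC), robot_in(rmA)} ∪ {ball_in(b3,rmA), free(right), robot_in(rmA)}
          = {ball_in(b3,rmA), ball_in(b4,rmC), free(right), robot_in(rmA)}

== RESULT ==
["ball_in(b3,rmA)", "ball_in(b4,rmC)", "free(right)", "robot_in(rmA)"]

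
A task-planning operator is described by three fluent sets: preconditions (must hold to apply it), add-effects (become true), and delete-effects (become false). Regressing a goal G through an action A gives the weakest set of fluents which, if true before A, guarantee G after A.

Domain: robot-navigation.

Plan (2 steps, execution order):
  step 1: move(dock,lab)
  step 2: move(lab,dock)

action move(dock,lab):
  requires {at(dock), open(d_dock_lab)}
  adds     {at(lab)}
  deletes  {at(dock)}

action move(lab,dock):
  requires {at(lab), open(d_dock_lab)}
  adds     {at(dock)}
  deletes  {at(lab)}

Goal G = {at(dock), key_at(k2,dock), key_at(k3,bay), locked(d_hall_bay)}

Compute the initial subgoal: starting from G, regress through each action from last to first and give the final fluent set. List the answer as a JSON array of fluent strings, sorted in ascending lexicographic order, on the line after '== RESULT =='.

Work backward from the goal:
  through step 2 (move(lab,dock)): drop {at(dock)}, keep {key_at(k2,dock), key_at(k3,bay), locked(d_hall_bay)}, require {at(lab), open(d_dock_lab)}
    → {at(lab), key_at(k2,dock), key_at(k3,bay), locked(d_hall_bay), open(d_dock_lab)}
  through step 1 (move(dock,lab)): drop {at(lab)}, keep {key_at(k2,dock), key_at(k3,bay), locked(d_hall_bay), open(d_dock_lab)}, require {at(dock), open(d_dock_lab)}
    → {at(dock), key_at(k2,dock), key_at(k3,bay), locked(d_hall_bay), open(d_dock_lab)}

== RESULT ==
["at(dock)", "key_at(k2,dock)", "key_at(k3,bay)", "locked(d_hall_bay)", "open(d_dock_lab)"]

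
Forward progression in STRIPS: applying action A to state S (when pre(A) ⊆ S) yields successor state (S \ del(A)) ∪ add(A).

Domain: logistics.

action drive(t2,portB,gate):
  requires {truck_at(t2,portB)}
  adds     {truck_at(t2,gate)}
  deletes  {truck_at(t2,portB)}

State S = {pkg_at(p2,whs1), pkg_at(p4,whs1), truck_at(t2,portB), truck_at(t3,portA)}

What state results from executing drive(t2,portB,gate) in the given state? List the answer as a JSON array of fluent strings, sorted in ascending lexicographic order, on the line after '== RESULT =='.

Progress:
  pre ⊆ S: {truck_at(t2,portB)} ⊆ S  — applicable
  S \ del = {pkg_at(p2,whs1), pkg_at(p4,whs1), truck_at(t3,portA)}
  ∪ add   = {pkg_at(p2,whs1), pkg_at(p4,whs1), truck_at(t2,gate), truck_at(t3,portA)}

== RESULT ==
["pkg_at(p2,whs1)", "pkg_at(p4,whs1)", "truck_at(t2,gate)", "truck_at(t3,portA)"]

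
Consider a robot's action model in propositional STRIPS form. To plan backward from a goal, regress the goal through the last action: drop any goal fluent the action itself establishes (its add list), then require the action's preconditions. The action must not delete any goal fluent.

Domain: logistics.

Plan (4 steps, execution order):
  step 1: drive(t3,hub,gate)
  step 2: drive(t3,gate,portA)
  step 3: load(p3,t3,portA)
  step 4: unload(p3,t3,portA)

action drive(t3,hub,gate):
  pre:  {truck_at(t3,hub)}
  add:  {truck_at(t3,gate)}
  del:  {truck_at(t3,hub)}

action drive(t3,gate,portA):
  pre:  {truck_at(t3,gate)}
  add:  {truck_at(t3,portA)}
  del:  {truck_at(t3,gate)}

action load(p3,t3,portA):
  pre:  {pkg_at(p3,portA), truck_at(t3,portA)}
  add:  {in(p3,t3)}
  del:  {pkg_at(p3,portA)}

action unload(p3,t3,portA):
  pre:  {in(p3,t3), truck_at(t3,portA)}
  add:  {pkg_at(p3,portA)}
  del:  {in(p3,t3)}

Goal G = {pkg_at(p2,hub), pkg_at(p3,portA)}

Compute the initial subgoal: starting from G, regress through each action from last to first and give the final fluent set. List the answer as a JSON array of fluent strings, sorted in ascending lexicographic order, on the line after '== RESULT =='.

Work backward from the goal:
  through step 4 (unload(p3,t3,portA)): drop {pkg_at(p3,portA)}, keep {pkg_at(p2,hub)}, require {in(p3,t3), truck_at(t3,portA)}
    → {in(p3,t3), pkg_at(p2,hub), truck_at(t3,portA)}
  through step 3 (load(p3,t3,portA)): drop {in(p3,t3)}, keep {pkg_at(p2,hub), truck_at(t3,portA)}, require {pkg_at(p3,portA), truck_at(t3,portA)}
    → {pkg_at(p2,hub), pkg_at(p3,portA), truck_at(t3,portA)}
  through step 2 (drive(t3,gate,portA)): drop {truck_at(t3,portA)}, keep {pkg_at(p2,hub), pkg_at(p3,portA)}, require {truck_at(t3,gate)}
    → {pkg_at(p2,hub), pkg_at(p3,portA), truck_at(t3,gate)}
  through step 1 (drive(t3,hub,gate)): drop {truck_at(t3,gate)}, keep {pkg_at(p2,hub), pkg_at(p3,portA)}, require {truck_at(t3,hub)}
    → {pkg_at(p2,hub), pkg_at(p3,portA), truck_at(t3,hub)}

== RESULT ==
["pkg_at(p2,hub)", "pkg_at(p3,portA)", "truck_at(t3,hub)"]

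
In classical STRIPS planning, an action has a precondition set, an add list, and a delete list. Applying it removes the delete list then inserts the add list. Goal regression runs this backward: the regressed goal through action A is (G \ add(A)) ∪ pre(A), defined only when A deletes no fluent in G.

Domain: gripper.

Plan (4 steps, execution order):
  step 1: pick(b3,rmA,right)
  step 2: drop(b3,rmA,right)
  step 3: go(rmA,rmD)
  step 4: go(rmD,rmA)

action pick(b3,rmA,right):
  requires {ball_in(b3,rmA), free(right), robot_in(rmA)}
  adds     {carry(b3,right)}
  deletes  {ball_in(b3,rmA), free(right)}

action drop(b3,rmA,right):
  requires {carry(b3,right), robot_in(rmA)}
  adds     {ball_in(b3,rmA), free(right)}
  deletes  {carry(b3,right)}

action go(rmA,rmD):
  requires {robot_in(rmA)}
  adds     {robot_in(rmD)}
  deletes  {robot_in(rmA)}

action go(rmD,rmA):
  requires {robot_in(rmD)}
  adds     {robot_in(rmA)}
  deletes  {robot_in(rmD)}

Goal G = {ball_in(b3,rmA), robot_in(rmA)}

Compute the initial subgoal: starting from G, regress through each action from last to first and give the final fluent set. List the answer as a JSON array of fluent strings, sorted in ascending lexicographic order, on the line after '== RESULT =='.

Regress step by step:
  through step 4 (go(rmD,rmA)): drop {robot_in(rmA)}, keep {ball_in(b3,rmA)}, require {robot_in(rmD)}
    → {ball_in(b3,rmA), robot_in(rmD)}
  through step 3 (go(rmA,rmD)): drop {robot_in(rmD)}, keep {ball_in(b3,rmA)}, require {robot_in(rmA)}
    → {ball_in(b3,rmA), robot_in(rmA)}
  through step 2 (drop(b3,rmA,right)): drop {ball_in(b3,rmA)}, keep {robot_in(rmA)}, require {carry(b3,right), robot_in(rmA)}
    → {carry(b3,right), robot_in(rmA)}
  through step 1 (pick(b3,rmA,right)): drop {carry(b3,right)}, keep {robot_in(rmA)}, require {ball_in(b3,rmA), free(right), robot_in(rmA)}
    → {ball_in(b3,rmA), free(right), robot_in(rmA)}

== RESULT ==
["ball_in(b3,rmA)", "free(right)", "robot_in(rmA)"]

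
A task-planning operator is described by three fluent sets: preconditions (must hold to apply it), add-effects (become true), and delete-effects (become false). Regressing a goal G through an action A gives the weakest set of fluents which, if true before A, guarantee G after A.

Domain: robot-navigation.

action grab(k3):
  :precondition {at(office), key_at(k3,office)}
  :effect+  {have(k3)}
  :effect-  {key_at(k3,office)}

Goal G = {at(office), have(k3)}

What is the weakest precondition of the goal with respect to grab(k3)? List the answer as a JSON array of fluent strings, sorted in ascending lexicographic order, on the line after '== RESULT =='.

Compute (G \ add) ∪ pre:
  G ∩ del = {}  (empty — regression defined)
  G \ add = {at(office), have(k3)} \ {have(k3)} = {at(office)}
  ∪ pre   = {at(office)} ∪ {at(office), key_at(k3,office)}
          = {at(office), key_at(k3,office)}

== RESULT ==
["at(office)", "key_at(k3,office)"]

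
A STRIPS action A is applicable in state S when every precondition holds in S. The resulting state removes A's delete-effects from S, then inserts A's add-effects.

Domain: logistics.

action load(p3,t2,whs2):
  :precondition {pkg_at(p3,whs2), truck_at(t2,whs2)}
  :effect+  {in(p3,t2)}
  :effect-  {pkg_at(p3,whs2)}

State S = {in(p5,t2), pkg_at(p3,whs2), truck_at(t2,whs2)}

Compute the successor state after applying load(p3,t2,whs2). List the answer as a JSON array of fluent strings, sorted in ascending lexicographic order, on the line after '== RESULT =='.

Compute (S \ del) ∪ add:
  pre ⊆ S: {pkg_at(p3,whs2), truck_at(t2,whs2)} ⊆ S  — applicable
  S \ del = {in(p5,t2), truck_at(t2,whs2)}
  ∪ add   = {in(p3,t2), in(p5,t2), truck_at(t2,whs2)}

== RESULT ==
["in(p3,t2)", "in(p5,t2)", "truck_at(t2,whs2)"]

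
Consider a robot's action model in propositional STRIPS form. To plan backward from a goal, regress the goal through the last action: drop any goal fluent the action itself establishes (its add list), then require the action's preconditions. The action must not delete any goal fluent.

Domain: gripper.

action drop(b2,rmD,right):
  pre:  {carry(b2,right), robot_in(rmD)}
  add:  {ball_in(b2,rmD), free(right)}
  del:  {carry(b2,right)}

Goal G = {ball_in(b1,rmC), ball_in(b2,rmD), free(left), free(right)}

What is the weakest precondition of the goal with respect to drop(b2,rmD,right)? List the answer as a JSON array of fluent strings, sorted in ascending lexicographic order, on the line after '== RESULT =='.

Compute (G \ add) ∪ pre:
  G ∩ del = {}  (empty — regression defined)
  G \ add = {ball_in(b1,rmC), ball_in(b2,rmD), free(left), free(right)} \ {ball_in(b2,rmD), free(right)} = {ball_in(b1,rmC), free(left)}
  ∪ pre   = {ball_in(b1,rmC), free(left)} ∪ {carry(b2,right), robot_in(rmD)}
          = {ball_in(b1,rmC), carry(b2,right), free(left), robot_in(rmD)}

== RESULT ==
["ball_in(b1,rmC)", "carry(b2,right)", "free(left)", "robot_in(rmD)"]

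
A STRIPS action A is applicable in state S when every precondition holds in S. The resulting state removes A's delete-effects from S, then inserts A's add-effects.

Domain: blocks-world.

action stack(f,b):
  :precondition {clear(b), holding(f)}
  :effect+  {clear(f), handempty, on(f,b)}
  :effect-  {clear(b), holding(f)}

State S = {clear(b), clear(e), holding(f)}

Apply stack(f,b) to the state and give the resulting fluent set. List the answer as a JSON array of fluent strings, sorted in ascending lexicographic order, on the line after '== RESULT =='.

Compute (S \ del) ∪ add:
  pre ⊆ S: {clear(b), holding(f)} ⊆ S  — applicable
  S \ del = {clear(e)}
  ∪ add   = {clear(e), clear(f), handempty, on(f,b)}

== RESULT ==
["clear(e)", "clear(f)", "handempty", "on(f,b)"]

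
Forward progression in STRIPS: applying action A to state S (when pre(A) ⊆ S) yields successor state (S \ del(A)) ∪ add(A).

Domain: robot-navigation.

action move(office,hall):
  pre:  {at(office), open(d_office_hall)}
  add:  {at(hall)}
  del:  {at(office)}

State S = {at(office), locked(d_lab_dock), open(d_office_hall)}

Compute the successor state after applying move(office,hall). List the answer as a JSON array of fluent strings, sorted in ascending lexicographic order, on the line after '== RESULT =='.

Compute (S \ del) ∪ add:
  pre ⊆ S: {at(office), open(d_office_hall)} ⊆ S  — applicable
  S \ del = {locked(d_lab_dock), open(d_office_hall)}
  ∪ add   = {at(hall), locked(d_lab_dock), open(d_office_hall)}

== RESULT ==
["at(hall)", "locked(d_lab_dock)", "open(d_office_hall)"]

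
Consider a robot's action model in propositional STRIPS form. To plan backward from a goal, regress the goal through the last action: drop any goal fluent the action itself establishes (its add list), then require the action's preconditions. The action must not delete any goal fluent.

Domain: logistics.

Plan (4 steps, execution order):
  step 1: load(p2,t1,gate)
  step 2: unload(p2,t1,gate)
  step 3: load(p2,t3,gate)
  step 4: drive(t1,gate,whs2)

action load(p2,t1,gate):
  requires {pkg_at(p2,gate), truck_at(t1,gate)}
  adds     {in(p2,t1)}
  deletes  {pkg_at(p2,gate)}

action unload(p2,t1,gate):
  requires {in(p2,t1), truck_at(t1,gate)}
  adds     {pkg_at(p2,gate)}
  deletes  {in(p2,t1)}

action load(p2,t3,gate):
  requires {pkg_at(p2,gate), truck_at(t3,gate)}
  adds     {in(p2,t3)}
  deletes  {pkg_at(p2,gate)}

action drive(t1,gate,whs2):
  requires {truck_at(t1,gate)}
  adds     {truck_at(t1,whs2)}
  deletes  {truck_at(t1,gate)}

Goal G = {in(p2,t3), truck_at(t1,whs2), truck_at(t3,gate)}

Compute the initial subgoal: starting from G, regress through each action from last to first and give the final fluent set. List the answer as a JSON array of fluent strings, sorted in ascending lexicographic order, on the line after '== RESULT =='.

Regress step by step:
  through step 4 (drive(t1,gate,whs2)): drop {truck_at(t1,whs2)}, keep {in(p2,t3), truck_at(t3,gate)}, require {truck_at(t1,gate)}
    → {in(p2,t3), truck_at(t1,gate), truck_at(t3,gate)}
  through step 3 (load(p2,t3,gate)): drop {in(p2,t3)}, keep {truck_at(t1,gate), truck_at(t3,gate)}, require {pkg_at(p2,gate), truck_at(t3,gate)}
    → {pkg_at(p2,gate), truck_at(t1,gate), truck_at(t3,gate)}
  through step 2 (unload(p2,t1,gate)): drop {pkg_at(p2,gate)}, keep {truck_at(t1,gate), truck_at(t3,gate)}, require {in(p2,t1), truck_at(t1,gate)}
    → {in(p2,t1), truck_at(t1,gate), truck_at(t3,gate)}
  through step 1 (load(p2,t1,gate)): drop {in(p2,t1)}, keep {truck_at(t1,gate), truck_at(t3,gate)}, require {pkg_at(p2,gate), truck_at(t1,gate)}
    → {pkg_at(p2,gate), truck_at(t1,gate), truck_at(t3,gate)}

== RESULT ==
["pkg_at(p2,gate)", "truck_at(t1,gate)", "truck_at(t3,gate)"]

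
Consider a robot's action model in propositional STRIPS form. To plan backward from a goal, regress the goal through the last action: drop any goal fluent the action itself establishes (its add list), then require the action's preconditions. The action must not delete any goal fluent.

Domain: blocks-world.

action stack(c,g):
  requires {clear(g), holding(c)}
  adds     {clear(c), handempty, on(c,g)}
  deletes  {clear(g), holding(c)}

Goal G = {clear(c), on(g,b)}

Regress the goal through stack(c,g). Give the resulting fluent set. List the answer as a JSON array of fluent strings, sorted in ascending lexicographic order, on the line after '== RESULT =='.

Compute (G \ add) ∪ pre:
  G ∩ del = {}  (empty — regression defined)
  G \ add = {clear(c), on(g,b)} \ {clear(c), handempty, on(c,g)} = {on(g,b)}
  ∪ pre   = {on(g,b)} ∪ {clear(g), holding(c)}
          = {clear(g), holding(c), on(g,b)}

== RESULT ==
["clear(g)", "holding(c)", "on(g,b)"]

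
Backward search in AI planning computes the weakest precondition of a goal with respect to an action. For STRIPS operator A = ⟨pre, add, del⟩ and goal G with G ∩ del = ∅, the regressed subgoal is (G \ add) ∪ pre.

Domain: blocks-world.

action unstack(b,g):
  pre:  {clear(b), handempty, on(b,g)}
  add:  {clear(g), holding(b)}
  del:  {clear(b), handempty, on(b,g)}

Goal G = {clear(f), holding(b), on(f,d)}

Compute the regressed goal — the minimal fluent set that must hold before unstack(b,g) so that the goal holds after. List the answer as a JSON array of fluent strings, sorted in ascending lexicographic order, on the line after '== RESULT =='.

Regress:
  G ∩ del = {}  (empty — regression defined)
  G \ add = {clear(f), holding(b), on(f,d)} \ {clear(g), holding(b)} = {clear(f), on(f,d)}
  ∪ pre   = {clear(f), on(f,d)} ∪ {clear(b), handempty, on(b,g)}
          = {clear(b), clear(f), handempty, on(b,g), on(f,d)}

== RESULT ==
["clear(b)", "clear(f)", "handempty", "on(b,g)", "on(f,d)"]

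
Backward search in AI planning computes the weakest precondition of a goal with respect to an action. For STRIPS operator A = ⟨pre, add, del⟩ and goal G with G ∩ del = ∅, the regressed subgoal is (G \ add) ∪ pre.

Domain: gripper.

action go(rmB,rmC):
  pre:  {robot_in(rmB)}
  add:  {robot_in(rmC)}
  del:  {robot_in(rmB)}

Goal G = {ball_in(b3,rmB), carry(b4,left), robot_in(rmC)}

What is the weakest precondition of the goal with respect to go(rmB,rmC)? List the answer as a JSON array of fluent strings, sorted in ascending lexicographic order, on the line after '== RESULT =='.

Regress:
  G ∩ del = {}  (empty — regression defined)
  G \ add = {ball_in(b3,rmB), carry(b4,left), robot_in(rmC)} \ {robot_in(rmC)} = {ball_in(b3,rmB), carry(b4,left)}
  ∪ pre   = {ball_in(b3,rmB), carry(b4,left)} ∪ {robot_in(rmB)}
          = {ball_in(b3,rmB), carry(b4,left), robot_in(rmB)}

== RESULT ==
["ball_in(b3,rmB)", "carry(b4,left)", "robot_in(rmB)"]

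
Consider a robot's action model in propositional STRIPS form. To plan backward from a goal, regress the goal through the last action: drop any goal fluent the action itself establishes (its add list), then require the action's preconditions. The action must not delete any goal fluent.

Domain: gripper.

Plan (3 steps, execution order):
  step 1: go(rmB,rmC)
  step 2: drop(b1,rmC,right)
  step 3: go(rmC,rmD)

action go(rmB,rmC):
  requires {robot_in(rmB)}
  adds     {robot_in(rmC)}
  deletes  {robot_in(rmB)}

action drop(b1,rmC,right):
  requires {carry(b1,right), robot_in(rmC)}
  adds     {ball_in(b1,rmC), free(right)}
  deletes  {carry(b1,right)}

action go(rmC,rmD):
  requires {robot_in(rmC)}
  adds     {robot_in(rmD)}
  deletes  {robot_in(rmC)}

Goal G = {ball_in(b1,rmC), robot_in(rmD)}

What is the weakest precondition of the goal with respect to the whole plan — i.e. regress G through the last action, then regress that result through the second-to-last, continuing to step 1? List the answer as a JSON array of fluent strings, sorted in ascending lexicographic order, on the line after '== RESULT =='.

Regress step by step:
  through step 3 (go(rmC,rmD)): drop {robot_in(rmD)}, keep {ball_in(b1,rmC)}, require {robot_in(rmC)}
    → {ball_in(b1,rmC), robot_in(rmC)}
  through step 2 (drop(b1,rmC,right)): drop {ball_in(b1,rmC)}, keep {robot_in(rmC)}, require {carry(b1,right), robot_in(rmC)}
    → {carry(b1,right), robot_in(rmC)}
  through step 1 (go(rmB,rmC)): drop {robot_in(rmC)}, keep {carry(b1,right)}, require {robot_in(rmB)}
    → {carry(b1,right), robot_in(rmB)}

== RESULT ==
["carry(b1,right)", "robot_in(rmB)"]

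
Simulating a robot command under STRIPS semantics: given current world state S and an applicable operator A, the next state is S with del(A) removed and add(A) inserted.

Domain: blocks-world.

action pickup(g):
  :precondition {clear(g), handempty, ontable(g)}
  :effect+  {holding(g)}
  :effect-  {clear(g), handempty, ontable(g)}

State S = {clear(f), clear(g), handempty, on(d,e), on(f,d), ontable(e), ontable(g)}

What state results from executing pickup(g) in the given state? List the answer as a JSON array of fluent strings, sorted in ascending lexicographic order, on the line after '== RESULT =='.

Progress:
  pre ⊆ S: {clear(g), handempty, ontable(g)} ⊆ S  — applicable
  S \ del = {clear(f), on(d,e), on(f,d), ontable(e)}
  ∪ add   = {clear(f), holding(g), on(d,e), on(f,d), ontable(e)}

== RESULT ==
["clear(f)", "holding(g)", "on(d,e)", "on(f,d)", "ontable(e)"]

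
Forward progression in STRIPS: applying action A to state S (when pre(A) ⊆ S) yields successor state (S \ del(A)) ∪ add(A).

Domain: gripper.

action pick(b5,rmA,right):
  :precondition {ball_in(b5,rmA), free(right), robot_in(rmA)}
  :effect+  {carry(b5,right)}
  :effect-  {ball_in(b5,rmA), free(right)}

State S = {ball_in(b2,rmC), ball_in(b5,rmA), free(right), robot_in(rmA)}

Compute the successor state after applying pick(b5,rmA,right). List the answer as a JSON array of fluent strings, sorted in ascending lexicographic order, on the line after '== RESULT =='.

Compute (S \ del) ∪ add:
  pre ⊆ S: {ball_in(b5,rmA), free(right), robot_in(rmA)} ⊆ S  — applicable
  S \ del = {ball_in(b2,rmC), robot_in(rmA)}
  ∪ add   = {ball_in(b2,rmC), carry(b5,right), robot_in(rmA)}

== RESULT ==
["ball_in(b2,rmC)", "carry(b5,right)", "robot_in(rmA)"]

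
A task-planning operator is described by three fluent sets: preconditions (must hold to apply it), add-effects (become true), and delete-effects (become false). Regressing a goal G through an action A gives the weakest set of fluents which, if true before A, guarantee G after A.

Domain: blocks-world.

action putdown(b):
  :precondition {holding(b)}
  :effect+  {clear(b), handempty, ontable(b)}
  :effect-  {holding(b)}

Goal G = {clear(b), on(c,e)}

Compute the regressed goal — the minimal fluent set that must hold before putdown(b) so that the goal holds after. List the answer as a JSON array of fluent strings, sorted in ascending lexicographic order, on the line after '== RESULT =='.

Compute (G \ add) ∪ pre:
  G ∩ del = {}  (empty — regression defined)
  G \ add = {clear(b), on(c,e)} \ {clear(b), handempty, ontable(b)} = {on(c,e)}
  ∪ pre   = {on(c,e)} ∪ {holding(b)}
          = {holding(b), on(c,e)}

== RESULT ==
["holding(b)", "on(c,e)"]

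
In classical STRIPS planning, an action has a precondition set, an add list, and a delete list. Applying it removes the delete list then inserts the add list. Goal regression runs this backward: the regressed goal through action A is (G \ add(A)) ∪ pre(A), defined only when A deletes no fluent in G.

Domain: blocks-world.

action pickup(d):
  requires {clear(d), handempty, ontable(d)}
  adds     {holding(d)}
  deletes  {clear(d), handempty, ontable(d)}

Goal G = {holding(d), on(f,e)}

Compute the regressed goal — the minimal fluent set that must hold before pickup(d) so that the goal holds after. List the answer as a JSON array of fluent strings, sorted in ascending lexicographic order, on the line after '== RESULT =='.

Regress:
  G ∩ del = {}  (empty — regression defined)
  G \ add = {holding(d), on(f,e)} \ {holding(d)} = {on(f,e)}
  ∪ pre   = {on(f,e)} ∪ {clear(d), handempty, ontable(d)}
          = {clear(d), handempty, on(f,e), ontable(d)}

== RESULT ==
["clear(d)", "handempty", "on(f,e)", "ontable(d)"]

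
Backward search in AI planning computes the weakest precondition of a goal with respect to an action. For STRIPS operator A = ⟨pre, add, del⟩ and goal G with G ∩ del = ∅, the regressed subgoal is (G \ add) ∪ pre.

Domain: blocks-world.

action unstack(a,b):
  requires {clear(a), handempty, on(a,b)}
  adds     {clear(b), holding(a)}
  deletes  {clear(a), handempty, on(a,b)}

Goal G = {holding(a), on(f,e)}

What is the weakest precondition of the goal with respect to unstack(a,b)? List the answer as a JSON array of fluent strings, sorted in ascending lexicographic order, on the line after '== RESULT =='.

Compute (G \ add) ∪ pre:
  G ∩ del = {}  (empty — regression defined)
  G \ add = {holding(a), on(f,e)} \ {clear(b), holding(a)} = {on(f,e)}
  ∪ pre   = {on(f,e)} ∪ {clear(a), handempty, on(a,b)}
          = {clear(a), handempty, on(a,b), on(f,e)}

== RESULT ==
["clear(a)", "handempty", "on(a,b)", "on(f,e)"]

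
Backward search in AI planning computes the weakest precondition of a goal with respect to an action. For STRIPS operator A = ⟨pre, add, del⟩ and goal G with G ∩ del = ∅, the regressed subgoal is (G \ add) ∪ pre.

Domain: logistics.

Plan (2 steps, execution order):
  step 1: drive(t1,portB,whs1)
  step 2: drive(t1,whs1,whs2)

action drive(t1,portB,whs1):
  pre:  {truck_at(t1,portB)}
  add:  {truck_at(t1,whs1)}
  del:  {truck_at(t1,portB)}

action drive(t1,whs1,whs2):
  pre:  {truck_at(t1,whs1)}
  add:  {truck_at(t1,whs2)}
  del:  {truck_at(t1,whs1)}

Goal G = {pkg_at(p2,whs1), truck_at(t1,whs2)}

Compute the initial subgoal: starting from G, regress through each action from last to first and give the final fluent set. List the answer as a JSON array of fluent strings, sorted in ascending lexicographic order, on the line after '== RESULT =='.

Work backward from the goal:
  through step 2 (drive(t1,whs1,whs2)): drop {truck_at(t1,whs2)}, keep {pkg_at(p2,whs1)}, require {truck_at(t1,whs1)}
    → {pkg_at(p2,whs1), truck_at(t1,whs1)}
  through step 1 (drive(t1,portB,whs1)): drop {truck_at(t1,whs1)}, keep {pkg_at(p2,whs1)}, require {truck_at(t1,portB)}
    → {pkg_at(p2,whs1), truck_at(t1,portB)}

== RESULT ==
["pkg_at(p2,whs1)", "truck_at(t1,portB)"]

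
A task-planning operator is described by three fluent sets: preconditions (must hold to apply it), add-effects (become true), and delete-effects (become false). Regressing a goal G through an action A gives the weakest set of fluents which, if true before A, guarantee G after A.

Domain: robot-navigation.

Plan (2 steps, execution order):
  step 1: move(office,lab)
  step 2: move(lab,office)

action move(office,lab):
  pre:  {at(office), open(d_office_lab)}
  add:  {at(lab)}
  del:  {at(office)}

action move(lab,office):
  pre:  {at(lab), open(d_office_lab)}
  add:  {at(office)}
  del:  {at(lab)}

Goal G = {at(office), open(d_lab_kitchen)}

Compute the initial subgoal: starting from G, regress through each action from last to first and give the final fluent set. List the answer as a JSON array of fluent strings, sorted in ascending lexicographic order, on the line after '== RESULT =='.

Regress step by step:
  through step 2 (move(lab,office)): drop {at(office)}, keep {open(d_lab_kitchen)}, require {at(lab), open(d_office_lab)}
    → {at(lab), open(d_lab_kitchen), open(d_office_lab)}
  through step 1 (move(office,lab)): drop {at(lab)}, keep {open(d_lab_kitchen), open(d_office_lab)}, require {at(office), open(d_office_lab)}
    → {at(office), open(d_lab_kitchen), open(d_office_lab)}

== RESULT ==
["at(office)", "open(d_lab_kitchen)", "open(d_office_lab)"]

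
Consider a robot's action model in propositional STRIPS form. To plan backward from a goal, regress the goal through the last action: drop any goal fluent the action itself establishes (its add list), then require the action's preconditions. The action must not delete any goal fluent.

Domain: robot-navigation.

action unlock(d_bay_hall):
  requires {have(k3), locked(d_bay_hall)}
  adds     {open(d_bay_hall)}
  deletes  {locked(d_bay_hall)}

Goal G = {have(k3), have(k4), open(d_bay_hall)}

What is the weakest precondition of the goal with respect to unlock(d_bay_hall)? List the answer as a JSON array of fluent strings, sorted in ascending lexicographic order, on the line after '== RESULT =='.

Regress:
  G ∩ del = {}  (empty — regression defined)
  G \ add = {have(k3), have(k4), open(d_bay_hall)} \ {open(d_bay_hall)} = {have(k3), have(k4)}
  ∪ pre   = {have(k3), have(k4)} ∪ {have(k3), locked(d_bay_hall)}
          = {have(k3), have(k4), locked(d_bay_hall)}

== RESULT ==
["have(k3)", "have(k4)", "locked(d_bay_hall)"]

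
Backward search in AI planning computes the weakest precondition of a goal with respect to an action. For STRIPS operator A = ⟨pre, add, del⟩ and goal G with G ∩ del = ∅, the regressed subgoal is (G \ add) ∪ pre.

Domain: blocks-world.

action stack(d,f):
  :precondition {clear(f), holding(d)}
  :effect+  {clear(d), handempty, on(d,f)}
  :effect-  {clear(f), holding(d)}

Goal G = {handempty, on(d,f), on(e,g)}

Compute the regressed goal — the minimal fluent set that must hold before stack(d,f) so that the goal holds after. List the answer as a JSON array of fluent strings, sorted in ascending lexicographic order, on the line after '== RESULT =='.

Compute (G \ add) ∪ pre:
  G ∩ del = {}  (empty — regression defined)
  G \ add = {handempty, on(d,f), on(e,g)} \ {clear(d), handempty, on(d,f)} = {on(e,g)}
  ∪ pre   = {on(e,g)} ∪ {clear(f), holding(d)}
          = {clear(f), holding(d), on(e,g)}

== RESULT ==
["clear(f)", "holding(d)", "on(e,g)"]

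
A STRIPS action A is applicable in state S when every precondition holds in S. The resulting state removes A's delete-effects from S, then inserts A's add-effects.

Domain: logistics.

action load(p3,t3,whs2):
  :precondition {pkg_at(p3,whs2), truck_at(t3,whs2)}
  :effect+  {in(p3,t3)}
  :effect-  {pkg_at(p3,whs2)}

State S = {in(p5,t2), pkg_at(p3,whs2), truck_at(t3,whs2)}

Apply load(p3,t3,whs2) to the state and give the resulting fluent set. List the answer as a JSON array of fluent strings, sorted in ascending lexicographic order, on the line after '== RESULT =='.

Compute (S \ del) ∪ add:
  pre ⊆ S: {pkg_at(p3,whs2), truck_at(t3,whs2)} ⊆ S  — applicable
  S \ del = {in(p5,t2), truck_at(t3,whs2)}
  ∪ add   = {in(p3,t3), in(p5,t2), truck_at(t3,whs2)}

== RESULT ==
["in(p3,t3)", "in(p5,t2)", "truck_at(t3,whs2)"]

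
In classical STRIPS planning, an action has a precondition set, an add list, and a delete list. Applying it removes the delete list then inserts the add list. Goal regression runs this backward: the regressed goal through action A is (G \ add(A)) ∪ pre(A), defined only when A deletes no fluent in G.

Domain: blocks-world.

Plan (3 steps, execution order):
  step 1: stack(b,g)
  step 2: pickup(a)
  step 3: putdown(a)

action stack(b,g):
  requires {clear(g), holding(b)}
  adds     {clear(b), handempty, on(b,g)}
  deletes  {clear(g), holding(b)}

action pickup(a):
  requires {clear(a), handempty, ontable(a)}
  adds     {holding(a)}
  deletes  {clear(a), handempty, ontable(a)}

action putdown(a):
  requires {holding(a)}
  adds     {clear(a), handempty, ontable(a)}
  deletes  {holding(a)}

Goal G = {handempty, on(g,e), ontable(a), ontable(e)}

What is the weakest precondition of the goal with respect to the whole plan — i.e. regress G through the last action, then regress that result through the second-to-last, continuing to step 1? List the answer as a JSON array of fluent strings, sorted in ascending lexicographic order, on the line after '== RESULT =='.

Work backward from the goal:
  through step 3 (putdown(a)): drop {handempty, ontable(a)}, keep {on(g,e), ontable(e)}, require {holding(a)}
    → {holding(a), on(g,e), ontable(e)}
  through step 2 (pickup(a)): drop {holding(a)}, keep {on(g,e), ontable(e)}, require {clear(a), handempty, ontable(a)}
    → {clear(a), handempty, on(g,e), ontable(a), ontable(e)}
  through step 1 (stack(b,g)): drop {handempty}, keep {clear(a), on(g,e), ontable(a), ontable(e)}, require {clear(g), holding(b)}
    → {clear(a), clear(g), holding(b), on(g,e), ontable(a), ontable(e)}

== RESULT ==
["clear(a)", "clear(g)", "holding(b)", "on(g,e)", "ontable(a)", "ontable(e)"]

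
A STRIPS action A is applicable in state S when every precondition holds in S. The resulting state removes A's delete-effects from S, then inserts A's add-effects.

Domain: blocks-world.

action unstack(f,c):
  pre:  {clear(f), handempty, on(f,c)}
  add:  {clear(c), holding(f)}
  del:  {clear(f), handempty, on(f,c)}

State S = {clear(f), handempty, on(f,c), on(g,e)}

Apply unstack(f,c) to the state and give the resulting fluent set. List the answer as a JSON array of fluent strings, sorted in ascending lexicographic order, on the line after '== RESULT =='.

Progress:
  pre ⊆ S: {clear(f), handempty, on(f,c)} ⊆ S  — applicable
  S \ del = {on(g,e)}
  ∪ add   = {clear(c), holding(f), on(g,e)}

== RESULT ==
["clear(c)", "holding(f)", "on(g,e)"]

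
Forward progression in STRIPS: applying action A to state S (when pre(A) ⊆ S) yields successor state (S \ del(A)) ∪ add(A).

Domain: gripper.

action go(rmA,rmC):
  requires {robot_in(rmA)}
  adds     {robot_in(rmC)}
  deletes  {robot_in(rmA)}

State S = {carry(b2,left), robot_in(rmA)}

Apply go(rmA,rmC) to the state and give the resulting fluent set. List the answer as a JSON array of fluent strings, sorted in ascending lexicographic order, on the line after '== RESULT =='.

Progress:
  pre ⊆ S: {robot_in(rmA)} ⊆ S  — applicable
  S \ del = {carry(b2,left)}
  ∪ add   = {carry(b2,left), robot_in(rmC)}

== RESULT ==
["carry(b2,left)", "robot_in(rmC)"]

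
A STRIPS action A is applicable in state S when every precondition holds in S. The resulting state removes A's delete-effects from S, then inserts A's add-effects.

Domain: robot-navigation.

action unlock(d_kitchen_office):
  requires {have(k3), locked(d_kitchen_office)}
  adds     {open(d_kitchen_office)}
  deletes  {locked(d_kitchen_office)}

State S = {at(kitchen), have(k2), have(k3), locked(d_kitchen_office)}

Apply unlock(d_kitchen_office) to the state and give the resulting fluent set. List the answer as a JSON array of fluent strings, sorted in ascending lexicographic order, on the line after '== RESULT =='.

Progress:
  pre ⊆ S: {have(k3), locked(d_kitchen_office)} ⊆ S  — applicable
  S \ del = {at(kitchen), have(k2), have(k3)}
  ∪ add   = {at(kitchen), have(k2), have(k3), open(d_kitchen_office)}

== RESULT ==
["at(kitchen)", "have(k2)", "have(k3)", "open(d_kitchen_office)"]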